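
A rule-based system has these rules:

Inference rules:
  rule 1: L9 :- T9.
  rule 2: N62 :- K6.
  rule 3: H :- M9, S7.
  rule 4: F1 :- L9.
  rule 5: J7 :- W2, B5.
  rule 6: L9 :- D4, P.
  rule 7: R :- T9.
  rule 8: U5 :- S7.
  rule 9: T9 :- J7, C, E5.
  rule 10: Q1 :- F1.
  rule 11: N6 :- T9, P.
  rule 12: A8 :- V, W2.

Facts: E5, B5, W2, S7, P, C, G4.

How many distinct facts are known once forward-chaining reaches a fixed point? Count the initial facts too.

[1] rule 5 [J7 :- W2, B5.]; rule 8 [U5 :- S7.]. ⇒ new: J7, U5.
[2] rule 9 [T9 :- J7, C, E5.]. ⇒ new: T9.
[3] rule 1 [L9 :- T9.]; rule 7 [R :- T9.]; rule 11 [N6 :- T9, P.]. ⇒ new: L9, R, N6.
[4] rule 4 [F1 :- L9.]. ⇒ new: F1.
[5] rule 10 [Q1 :- F1.]. ⇒ new: Q1.
Closure: {B5, C, E5, F1, G4, J7, L9, N6, P, Q1, R, S7, T9, U5, W2} — 15 facts.

15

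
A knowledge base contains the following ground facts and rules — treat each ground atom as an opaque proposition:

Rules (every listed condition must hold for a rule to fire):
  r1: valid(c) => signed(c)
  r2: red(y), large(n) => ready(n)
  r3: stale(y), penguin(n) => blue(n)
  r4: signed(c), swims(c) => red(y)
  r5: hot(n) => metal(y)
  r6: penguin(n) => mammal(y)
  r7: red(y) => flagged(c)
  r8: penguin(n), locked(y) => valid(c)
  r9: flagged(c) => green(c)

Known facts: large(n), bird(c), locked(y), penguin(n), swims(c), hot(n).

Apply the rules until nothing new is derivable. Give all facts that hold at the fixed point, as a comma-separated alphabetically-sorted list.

Round 1: r5 [hot(n) => metal(y)]; r6 [penguin(n) => mammal(y)]; r8 [penguin(n), locked(y) => valid(c)]. New: metal(y), mammal(y), valid(c).
Round 2: r1 [valid(c) => signed(c)]. New: signed(c).
Round 3: r4 [signed(c), swims(c) => red(y)]. New: red(y).
Round 4: r2 [red(y), large(n) => ready(n)]; r7 [red(y) => flagged(c)]. New: ready(n), flagged(c).
Round 5: r9 [flagged(c) => green(c)]. New: green(c).

bird(c), flagged(c), green(c), hot(n), large(n), locked(y), mammal(y), metal(y), penguin(n), ready(n), red(y), signed(c), swims(c), valid(c)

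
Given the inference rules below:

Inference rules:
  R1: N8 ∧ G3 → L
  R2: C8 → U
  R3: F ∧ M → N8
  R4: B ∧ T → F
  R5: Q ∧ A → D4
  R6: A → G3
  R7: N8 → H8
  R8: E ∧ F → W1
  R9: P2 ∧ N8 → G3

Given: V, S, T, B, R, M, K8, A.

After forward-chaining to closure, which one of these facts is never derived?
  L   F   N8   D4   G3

Round 1: R4 [B ∧ T → F]; R6 [A → G3]. Adds F, G3.
Round 2: R3 [F ∧ M → N8]. Adds N8.
Round 3: R1 [N8 ∧ G3 → L]; R7 [N8 → H8]. Adds L, H8.
Derived: L (round 3), F (round 1), G3 (round 1), N8 (round 2). D4 never appears in any round.

D4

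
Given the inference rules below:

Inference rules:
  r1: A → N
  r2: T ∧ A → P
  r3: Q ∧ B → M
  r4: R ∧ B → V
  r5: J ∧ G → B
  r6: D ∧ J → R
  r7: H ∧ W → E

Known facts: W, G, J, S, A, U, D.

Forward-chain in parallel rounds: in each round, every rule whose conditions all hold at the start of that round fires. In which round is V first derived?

2

Round 1: r1 [A → N]; r5 [J ∧ G → B]; r6 [D ∧ J → R]. Adds N, B, R.
Round 2: r4 [R ∧ B → V]. Adds V.
V first appears in round 2.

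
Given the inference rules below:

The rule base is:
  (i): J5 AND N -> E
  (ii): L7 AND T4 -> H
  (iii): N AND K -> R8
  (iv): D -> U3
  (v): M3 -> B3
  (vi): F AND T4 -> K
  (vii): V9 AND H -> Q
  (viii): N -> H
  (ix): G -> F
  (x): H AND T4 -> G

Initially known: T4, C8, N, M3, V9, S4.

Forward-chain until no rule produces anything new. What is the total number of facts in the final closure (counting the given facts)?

13

[1] (v) [M3 -> B3]; (viii) [N -> H]. ⇒ new: B3, H.
[2] (vii) [V9 AND H -> Q]; (x) [H AND T4 -> G]. ⇒ new: Q, G.
[3] (ix) [G -> F]. ⇒ new: F.
[4] (vi) [F AND T4 -> K]. ⇒ new: K.
[5] (iii) [N AND K -> R8]. ⇒ new: R8.
Closure: {B3, C8, F, G, H, K, M3, N, Q, R8, S4, T4, V9} — 13 facts.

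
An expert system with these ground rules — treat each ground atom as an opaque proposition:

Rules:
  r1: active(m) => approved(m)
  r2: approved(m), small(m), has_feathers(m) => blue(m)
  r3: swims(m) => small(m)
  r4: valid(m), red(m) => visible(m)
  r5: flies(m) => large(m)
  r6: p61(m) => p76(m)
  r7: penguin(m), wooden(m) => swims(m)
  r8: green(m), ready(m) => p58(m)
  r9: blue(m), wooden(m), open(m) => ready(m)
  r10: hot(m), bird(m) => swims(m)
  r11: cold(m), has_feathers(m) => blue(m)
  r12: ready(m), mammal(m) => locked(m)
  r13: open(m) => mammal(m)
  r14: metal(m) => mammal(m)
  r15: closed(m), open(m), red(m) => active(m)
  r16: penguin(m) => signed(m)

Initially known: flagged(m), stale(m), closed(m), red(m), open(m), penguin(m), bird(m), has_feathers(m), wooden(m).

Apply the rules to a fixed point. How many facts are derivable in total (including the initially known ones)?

Round 1 fires r7, r13, r15, r16, giving swims(m), mammal(m), active(m), signed(m).
Round 2 fires r1, r3, giving approved(m), small(m).
Round 3 fires r2, giving blue(m).
Round 4 fires r9, giving ready(m).
Round 5 fires r12, giving locked(m).
Closure: {active(m), approved(m), bird(m), blue(m), closed(m), flagged(m), has_feathers(m), locked(m), mammal(m), open(m), penguin(m), ready(m), red(m), signed(m), small(m), stale(m), swims(m), wooden(m)} — 18 facts.

18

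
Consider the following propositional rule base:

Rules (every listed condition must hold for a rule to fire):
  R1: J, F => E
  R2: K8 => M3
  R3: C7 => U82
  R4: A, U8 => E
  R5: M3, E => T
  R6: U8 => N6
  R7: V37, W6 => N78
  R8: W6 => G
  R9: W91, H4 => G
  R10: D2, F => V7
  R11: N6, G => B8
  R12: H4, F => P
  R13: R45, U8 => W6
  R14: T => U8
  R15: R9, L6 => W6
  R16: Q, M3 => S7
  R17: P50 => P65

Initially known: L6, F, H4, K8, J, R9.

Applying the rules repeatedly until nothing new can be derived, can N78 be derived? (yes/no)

no

Round 1 — R1, R2, R12, R15, derive E, M3, P, W6.
Round 2 — R5, R8, derive T, G.
Round 3 — R14, derive U8.
Round 4 — R6, derive N6.
Round 5 — R11, derive B8.
Fixed point reached. N78 is concluded only by R7; R7 needs V37 (never derived).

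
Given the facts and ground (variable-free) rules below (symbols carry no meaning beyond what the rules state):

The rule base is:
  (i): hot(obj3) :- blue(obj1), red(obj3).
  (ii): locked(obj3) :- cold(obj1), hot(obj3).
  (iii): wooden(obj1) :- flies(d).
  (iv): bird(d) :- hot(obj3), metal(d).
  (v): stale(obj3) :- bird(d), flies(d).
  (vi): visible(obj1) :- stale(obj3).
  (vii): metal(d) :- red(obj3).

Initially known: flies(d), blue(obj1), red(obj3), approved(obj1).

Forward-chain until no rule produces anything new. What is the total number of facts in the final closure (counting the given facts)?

[1] (i) [hot(obj3) :- blue(obj1), red(obj3).]; (iii) [wooden(obj1) :- flies(d).]; (vii) [metal(d) :- red(obj3).]. ⇒ new: hot(obj3), wooden(obj1), metal(d).
[2] (iv) [bird(d) :- hot(obj3), metal(d).]. ⇒ new: bird(d).
[3] (v) [stale(obj3) :- bird(d), flies(d).]. ⇒ new: stale(obj3).
[4] (vi) [visible(obj1) :- stale(obj3).]. ⇒ new: visible(obj1).
Closure: {approved(obj1), bird(d), blue(obj1), flies(d), hot(obj3), metal(d), red(obj3), stale(obj3), visible(obj1), wooden(obj1)} — 10 facts.

10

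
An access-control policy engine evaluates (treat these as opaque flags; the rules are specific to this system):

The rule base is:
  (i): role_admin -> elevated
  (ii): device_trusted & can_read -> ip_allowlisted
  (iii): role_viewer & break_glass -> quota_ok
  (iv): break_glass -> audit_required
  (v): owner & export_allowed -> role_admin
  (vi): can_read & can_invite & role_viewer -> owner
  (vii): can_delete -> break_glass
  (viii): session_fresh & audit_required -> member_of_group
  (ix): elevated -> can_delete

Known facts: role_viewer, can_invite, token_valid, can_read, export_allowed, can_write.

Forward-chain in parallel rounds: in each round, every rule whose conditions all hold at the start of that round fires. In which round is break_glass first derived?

[1] (vi) [can_read & can_invite & role_viewer -> owner]. ⇒ new: owner.
[2] (v) [owner & export_allowed -> role_admin]. ⇒ new: role_admin.
[3] (i) [role_admin -> elevated]. ⇒ new: elevated.
[4] (ix) [elevated -> can_delete]. ⇒ new: can_delete.
[5] (vii) [can_delete -> break_glass]. ⇒ new: break_glass.
break_glass first appears in round 5.

5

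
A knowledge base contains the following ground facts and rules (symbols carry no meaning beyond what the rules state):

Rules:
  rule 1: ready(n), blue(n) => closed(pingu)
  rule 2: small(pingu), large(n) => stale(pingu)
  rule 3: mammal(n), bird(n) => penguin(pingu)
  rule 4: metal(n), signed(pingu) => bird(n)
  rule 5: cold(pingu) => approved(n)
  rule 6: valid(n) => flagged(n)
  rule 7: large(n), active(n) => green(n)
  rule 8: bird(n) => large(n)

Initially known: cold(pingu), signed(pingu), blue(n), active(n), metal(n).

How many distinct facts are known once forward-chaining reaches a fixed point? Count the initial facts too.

[1] rule 4 [metal(n), signed(pingu) => bird(n)]; rule 5 [cold(pingu) => approved(n)]. ⇒ new: bird(n), approved(n).
[2] rule 8 [bird(n) => large(n)]. ⇒ new: large(n).
[3] rule 7 [large(n), active(n) => green(n)]. ⇒ new: green(n).
Closure: {active(n), approved(n), bird(n), blue(n), cold(pingu), green(n), large(n), metal(n), signed(pingu)} — 9 facts.

9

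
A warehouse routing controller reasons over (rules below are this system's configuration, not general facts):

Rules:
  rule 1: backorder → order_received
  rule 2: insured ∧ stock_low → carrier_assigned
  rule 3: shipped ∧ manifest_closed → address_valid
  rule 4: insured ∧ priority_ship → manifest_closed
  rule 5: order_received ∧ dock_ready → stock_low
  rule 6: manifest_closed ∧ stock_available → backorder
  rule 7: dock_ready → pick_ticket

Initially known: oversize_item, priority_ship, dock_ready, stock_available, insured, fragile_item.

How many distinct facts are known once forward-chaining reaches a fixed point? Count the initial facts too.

12

Round 1 — rule 4, rule 7, derive manifest_closed, pick_ticket.
Round 2 — rule 6, derive backorder.
Round 3 — rule 1, derive order_received.
Round 4 — rule 5, derive stock_low.
Round 5 — rule 2, derive carrier_assigned.
Closure: {backorder, carrier_assigned, dock_ready, fragile_item, insured, manifest_closed, order_received, oversize_item, pick_ticket, priority_ship, stock_available, stock_low} — 12 facts.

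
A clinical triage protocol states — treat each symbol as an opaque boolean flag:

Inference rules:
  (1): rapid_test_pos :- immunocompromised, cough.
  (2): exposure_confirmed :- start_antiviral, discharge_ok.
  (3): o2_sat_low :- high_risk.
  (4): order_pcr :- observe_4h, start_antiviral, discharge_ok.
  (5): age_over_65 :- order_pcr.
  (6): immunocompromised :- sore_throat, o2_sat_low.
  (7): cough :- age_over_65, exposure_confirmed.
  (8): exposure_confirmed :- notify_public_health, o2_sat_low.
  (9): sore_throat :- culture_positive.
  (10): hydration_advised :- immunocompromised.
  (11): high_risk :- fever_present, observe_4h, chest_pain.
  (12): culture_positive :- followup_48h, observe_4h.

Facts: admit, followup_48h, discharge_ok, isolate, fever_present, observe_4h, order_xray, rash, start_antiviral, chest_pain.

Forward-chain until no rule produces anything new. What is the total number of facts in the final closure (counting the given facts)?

21

Round 1 fires (2), (4), (11), (12), giving exposure_confirmed, order_pcr, high_risk, culture_positive.
Round 2 fires (3), (5), (9), giving o2_sat_low, age_over_65, sore_throat.
Round 3 fires (6), (7), giving immunocompromised, cough.
Round 4 fires (1), (10), giving rapid_test_pos, hydration_advised.
Closure: {admit, age_over_65, chest_pain, cough, culture_positive, discharge_ok, exposure_confirmed, fever_present, followup_48h, high_risk, hydration_advised, immunocompromised, isolate, o2_sat_low, observe_4h, order_pcr, order_xray, rapid_test_pos, rash, sore_throat, start_antiviral} — 21 facts.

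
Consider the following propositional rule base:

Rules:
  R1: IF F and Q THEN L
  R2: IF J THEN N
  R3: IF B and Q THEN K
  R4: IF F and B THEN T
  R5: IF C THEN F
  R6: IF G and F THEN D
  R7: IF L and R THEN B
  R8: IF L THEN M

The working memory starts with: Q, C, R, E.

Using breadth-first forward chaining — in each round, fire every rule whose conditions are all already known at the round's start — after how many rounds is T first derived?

4

Round 1: R5 [IF C THEN F]. Adds F.
Round 2: R1 [IF F and Q THEN L]. Adds L.
Round 3: R7 [IF L and R THEN B]; R8 [IF L THEN M]. Adds B, M.
Round 4: R3 [IF B and Q THEN K]; R4 [IF F and B THEN T]. Adds K, T.
T first appears in round 4.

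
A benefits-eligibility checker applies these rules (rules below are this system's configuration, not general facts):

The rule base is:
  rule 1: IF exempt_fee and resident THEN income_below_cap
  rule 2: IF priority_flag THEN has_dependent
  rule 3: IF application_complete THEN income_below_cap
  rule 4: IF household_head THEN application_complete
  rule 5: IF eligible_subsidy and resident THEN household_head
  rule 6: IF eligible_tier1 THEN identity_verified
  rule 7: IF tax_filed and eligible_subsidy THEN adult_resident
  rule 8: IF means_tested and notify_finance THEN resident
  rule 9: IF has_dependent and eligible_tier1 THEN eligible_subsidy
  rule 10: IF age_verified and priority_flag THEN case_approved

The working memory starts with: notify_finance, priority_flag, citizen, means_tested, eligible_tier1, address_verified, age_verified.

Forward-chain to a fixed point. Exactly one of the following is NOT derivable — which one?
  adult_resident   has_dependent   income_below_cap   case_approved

adult_resident

[1] rule 2 [IF priority_flag THEN has_dependent]; rule 6 [IF eligible_tier1 THEN identity_verified]; rule 8 [IF means_tested and notify_finance THEN resident]; rule 10 [IF age_verified and priority_flag THEN case_approved]. ⇒ new: has_dependent, identity_verified, resident, case_approved.
[2] rule 9 [IF has_dependent and eligible_tier1 THEN eligible_subsidy]. ⇒ new: eligible_subsidy.
[3] rule 5 [IF eligible_subsidy and resident THEN household_head]. ⇒ new: household_head.
[4] rule 4 [IF household_head THEN application_complete]. ⇒ new: application_complete.
[5] rule 3 [IF application_complete THEN income_below_cap]. ⇒ new: income_below_cap.
Derived: case_approved (round 1), income_below_cap (round 5), has_dependent (round 1). adult_resident never appears in any round.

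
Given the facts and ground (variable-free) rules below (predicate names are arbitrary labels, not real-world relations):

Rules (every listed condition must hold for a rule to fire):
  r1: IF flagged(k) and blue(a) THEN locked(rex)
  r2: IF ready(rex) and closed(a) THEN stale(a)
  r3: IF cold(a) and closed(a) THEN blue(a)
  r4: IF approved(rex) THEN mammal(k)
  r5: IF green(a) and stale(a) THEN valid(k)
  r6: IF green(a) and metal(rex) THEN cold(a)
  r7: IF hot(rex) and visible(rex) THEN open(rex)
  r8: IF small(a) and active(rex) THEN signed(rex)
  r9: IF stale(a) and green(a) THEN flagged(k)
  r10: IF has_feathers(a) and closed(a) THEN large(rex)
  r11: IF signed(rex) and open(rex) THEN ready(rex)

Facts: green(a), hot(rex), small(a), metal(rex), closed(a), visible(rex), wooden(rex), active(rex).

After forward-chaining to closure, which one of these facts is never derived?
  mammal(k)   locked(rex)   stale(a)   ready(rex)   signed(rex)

mammal(k)

Round 1: r6 [IF green(a) and metal(rex) THEN cold(a)]; r7 [IF hot(rex) and visible(rex) THEN open(rex)]; r8 [IF small(a) and active(rex) THEN signed(rex)]. Adds cold(a), open(rex), signed(rex).
Round 2: r3 [IF cold(a) and closed(a) THEN blue(a)]; r11 [IF signed(rex) and open(rex) THEN ready(rex)]. Adds blue(a), ready(rex).
Round 3: r2 [IF ready(rex) and closed(a) THEN stale(a)]. Adds stale(a).
Round 4: r5 [IF green(a) and stale(a) THEN valid(k)]; r9 [IF stale(a) and green(a) THEN flagged(k)]. Adds valid(k), flagged(k).
Round 5: r1 [IF flagged(k) and blue(a) THEN locked(rex)]. Adds locked(rex).
Derived: stale(a) (round 3), signed(rex) (round 1), locked(rex) (round 5), ready(rex) (round 2). mammal(k) never appears in any round.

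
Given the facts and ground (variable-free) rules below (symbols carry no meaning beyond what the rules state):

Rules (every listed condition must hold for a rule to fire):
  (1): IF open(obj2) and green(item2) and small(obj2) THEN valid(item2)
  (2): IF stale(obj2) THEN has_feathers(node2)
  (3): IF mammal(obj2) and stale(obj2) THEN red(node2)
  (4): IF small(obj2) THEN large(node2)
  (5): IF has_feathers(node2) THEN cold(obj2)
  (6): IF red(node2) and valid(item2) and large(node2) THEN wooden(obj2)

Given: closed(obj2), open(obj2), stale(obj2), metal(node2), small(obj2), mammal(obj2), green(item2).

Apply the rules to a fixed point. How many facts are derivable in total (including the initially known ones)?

13

Round 1 fires (1), (2), (3), (4), giving valid(item2), has_feathers(node2), red(node2), large(node2).
Round 2 fires (5), (6), giving cold(obj2), wooden(obj2).
Closure: {closed(obj2), cold(obj2), green(item2), has_feathers(node2), large(node2), mammal(obj2), metal(node2), open(obj2), red(node2), small(obj2), stale(obj2), valid(item2), wooden(obj2)} — 13 facts.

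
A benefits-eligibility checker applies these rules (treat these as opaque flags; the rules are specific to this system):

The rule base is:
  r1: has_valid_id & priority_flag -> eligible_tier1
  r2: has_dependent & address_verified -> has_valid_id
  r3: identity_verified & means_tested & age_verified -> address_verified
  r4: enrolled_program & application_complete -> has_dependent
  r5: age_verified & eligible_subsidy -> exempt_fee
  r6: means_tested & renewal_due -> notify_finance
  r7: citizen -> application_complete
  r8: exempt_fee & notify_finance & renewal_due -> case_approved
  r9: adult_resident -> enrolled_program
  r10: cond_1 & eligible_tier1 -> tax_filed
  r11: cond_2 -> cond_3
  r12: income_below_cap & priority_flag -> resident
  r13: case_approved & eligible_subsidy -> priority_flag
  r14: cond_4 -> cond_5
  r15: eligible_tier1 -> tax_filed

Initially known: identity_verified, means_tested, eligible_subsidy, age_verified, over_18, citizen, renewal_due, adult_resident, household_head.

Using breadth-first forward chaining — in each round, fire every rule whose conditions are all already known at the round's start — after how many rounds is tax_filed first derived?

Round 1: r3 [identity_verified & means_tested & age_verified -> address_verified]; r5 [age_verified & eligible_subsidy -> exempt_fee]; r6 [means_tested & renewal_due -> notify_finance]; r7 [citizen -> application_complete]; r9 [adult_resident -> enrolled_program]. New: address_verified, exempt_fee, notify_finance, application_complete, enrolled_program.
Round 2: r4 [enrolled_program & application_complete -> has_dependent]; r8 [exempt_fee & notify_finance & renewal_due -> case_approved]. New: has_dependent, case_approved.
Round 3: r2 [has_dependent & address_verified -> has_valid_id]; r13 [case_approved & eligible_subsidy -> priority_flag]. New: has_valid_id, priority_flag.
Round 4: r1 [has_valid_id & priority_flag -> eligible_tier1]. New: eligible_tier1.
Round 5: r15 [eligible_tier1 -> tax_filed]. New: tax_filed.
tax_filed first appears in round 5.

5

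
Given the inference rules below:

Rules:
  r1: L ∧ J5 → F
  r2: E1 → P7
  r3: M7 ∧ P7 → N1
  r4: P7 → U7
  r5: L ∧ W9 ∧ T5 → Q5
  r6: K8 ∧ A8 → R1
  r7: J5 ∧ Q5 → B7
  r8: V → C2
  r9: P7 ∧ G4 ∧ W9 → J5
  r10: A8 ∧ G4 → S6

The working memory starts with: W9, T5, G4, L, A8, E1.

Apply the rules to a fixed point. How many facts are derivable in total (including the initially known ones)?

Round 1: r2 [E1 → P7]; r5 [L ∧ W9 ∧ T5 → Q5]; r10 [A8 ∧ G4 → S6]. Adds P7, Q5, S6.
Round 2: r4 [P7 → U7]; r9 [P7 ∧ G4 ∧ W9 → J5]. Adds U7, J5.
Round 3: r1 [L ∧ J5 → F]; r7 [J5 ∧ Q5 → B7]. Adds F, B7.
Closure: {A8, B7, E1, F, G4, J5, L, P7, Q5, S6, T5, U7, W9} — 13 facts.

13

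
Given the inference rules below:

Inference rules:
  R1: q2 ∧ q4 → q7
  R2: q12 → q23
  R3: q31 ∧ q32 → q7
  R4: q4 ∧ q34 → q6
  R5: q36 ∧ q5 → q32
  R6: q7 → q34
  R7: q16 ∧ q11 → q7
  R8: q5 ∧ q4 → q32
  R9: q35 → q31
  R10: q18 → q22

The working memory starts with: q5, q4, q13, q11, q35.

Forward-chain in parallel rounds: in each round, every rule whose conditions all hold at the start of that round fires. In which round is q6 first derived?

4

Round 1: R8 [q5 ∧ q4 → q32]; R9 [q35 → q31]. New: q32, q31.
Round 2: R3 [q31 ∧ q32 → q7]. New: q7.
Round 3: R6 [q7 → q34]. New: q34.
Round 4: R4 [q4 ∧ q34 → q6]. New: q6.
q6 first appears in round 4.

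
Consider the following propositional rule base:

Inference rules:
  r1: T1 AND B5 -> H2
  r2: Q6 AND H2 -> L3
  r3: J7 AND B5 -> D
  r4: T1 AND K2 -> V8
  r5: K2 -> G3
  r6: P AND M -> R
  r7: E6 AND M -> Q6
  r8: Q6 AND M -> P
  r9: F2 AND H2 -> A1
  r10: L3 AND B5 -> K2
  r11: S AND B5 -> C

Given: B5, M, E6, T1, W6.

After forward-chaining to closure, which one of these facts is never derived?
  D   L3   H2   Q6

D

Round 1 — r1, r7, derive H2, Q6.
Round 2 — r2, r8, derive L3, P.
Round 3 — r6, r10, derive R, K2.
Round 4 — r4, r5, derive V8, G3.
Derived: H2 (round 1), L3 (round 2), Q6 (round 1). D never appears in any round.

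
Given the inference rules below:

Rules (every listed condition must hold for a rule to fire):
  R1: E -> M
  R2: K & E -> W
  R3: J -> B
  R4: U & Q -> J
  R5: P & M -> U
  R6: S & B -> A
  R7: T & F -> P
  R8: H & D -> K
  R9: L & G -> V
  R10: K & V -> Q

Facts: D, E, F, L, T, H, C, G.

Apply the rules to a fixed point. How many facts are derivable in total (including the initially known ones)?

17

Round 1: R1 [E -> M]; R7 [T & F -> P]; R8 [H & D -> K]; R9 [L & G -> V]. New: M, P, K, V.
Round 2: R2 [K & E -> W]; R5 [P & M -> U]; R10 [K & V -> Q]. New: W, U, Q.
Round 3: R4 [U & Q -> J]. New: J.
Round 4: R3 [J -> B]. New: B.
Closure: {B, C, D, E, F, G, H, J, K, L, M, P, Q, T, U, V, W} — 17 facts.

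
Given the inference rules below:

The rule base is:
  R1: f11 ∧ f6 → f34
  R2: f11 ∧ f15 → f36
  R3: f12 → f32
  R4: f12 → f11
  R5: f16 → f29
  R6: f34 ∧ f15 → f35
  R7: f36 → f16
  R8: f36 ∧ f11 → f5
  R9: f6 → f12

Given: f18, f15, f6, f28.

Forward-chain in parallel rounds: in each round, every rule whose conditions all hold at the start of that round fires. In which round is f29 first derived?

Round 1: R9 [f6 → f12]. Adds f12.
Round 2: R3 [f12 → f32]; R4 [f12 → f11]. Adds f32, f11.
Round 3: R1 [f11 ∧ f6 → f34]; R2 [f11 ∧ f15 → f36]. Adds f34, f36.
Round 4: R6 [f34 ∧ f15 → f35]; R7 [f36 → f16]; R8 [f36 ∧ f11 → f5]. Adds f35, f16, f5.
Round 5: R5 [f16 → f29]. Adds f29.
f29 first appears in round 5.

5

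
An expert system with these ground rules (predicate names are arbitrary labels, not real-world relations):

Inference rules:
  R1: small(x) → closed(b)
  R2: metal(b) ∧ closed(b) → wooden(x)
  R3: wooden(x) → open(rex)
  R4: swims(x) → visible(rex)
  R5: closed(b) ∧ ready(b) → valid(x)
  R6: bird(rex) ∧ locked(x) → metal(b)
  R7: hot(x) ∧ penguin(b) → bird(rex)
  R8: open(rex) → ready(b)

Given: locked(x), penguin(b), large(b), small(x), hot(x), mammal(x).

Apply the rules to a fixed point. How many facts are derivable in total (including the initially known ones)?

Round 1: R1 [small(x) → closed(b)]; R7 [hot(x) ∧ penguin(b) → bird(rex)]. Adds closed(b), bird(rex).
Round 2: R6 [bird(rex) ∧ locked(x) → metal(b)]. Adds metal(b).
Round 3: R2 [metal(b) ∧ closed(b) → wooden(x)]. Adds wooden(x).
Round 4: R3 [wooden(x) → open(rex)]. Adds open(rex).
Round 5: R8 [open(rex) → ready(b)]. Adds ready(b).
Round 6: R5 [closed(b) ∧ ready(b) → valid(x)]. Adds valid(x).
Closure: {bird(rex), closed(b), hot(x), large(b), locked(x), mammal(x), metal(b), open(rex), penguin(b), ready(b), small(x), valid(x), wooden(x)} — 13 facts.

13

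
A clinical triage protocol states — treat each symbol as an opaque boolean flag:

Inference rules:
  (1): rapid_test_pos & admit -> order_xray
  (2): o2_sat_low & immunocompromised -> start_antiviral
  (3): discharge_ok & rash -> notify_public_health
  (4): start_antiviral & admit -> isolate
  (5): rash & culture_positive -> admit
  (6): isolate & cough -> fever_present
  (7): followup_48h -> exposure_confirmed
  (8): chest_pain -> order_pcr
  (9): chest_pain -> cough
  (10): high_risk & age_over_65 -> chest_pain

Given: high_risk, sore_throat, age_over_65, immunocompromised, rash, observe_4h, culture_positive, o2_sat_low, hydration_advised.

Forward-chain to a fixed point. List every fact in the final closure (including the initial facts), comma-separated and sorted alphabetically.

Round 1 — (2), (5), (10), derive start_antiviral, admit, chest_pain.
Round 2 — (4), (8), (9), derive isolate, order_pcr, cough.
Round 3 — (6), derive fever_present.

admit, age_over_65, chest_pain, cough, culture_positive, fever_present, high_risk, hydration_advised, immunocompromised, isolate, o2_sat_low, observe_4h, order_pcr, rash, sore_throat, start_antiviral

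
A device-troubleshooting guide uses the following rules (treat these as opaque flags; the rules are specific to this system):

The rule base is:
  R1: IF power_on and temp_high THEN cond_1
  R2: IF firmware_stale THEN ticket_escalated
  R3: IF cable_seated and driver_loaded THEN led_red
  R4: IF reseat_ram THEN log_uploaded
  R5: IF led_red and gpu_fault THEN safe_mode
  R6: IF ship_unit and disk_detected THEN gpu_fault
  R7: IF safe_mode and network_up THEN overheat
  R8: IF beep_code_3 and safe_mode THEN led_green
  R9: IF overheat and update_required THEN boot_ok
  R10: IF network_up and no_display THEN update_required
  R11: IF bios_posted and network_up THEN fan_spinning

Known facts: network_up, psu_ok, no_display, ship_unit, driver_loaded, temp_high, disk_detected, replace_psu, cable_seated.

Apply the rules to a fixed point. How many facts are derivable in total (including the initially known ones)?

Round 1 — R3, R6, R10, derive led_red, gpu_fault, update_required.
Round 2 — R5, derive safe_mode.
Round 3 — R7, derive overheat.
Round 4 — R9, derive boot_ok.
Closure: {boot_ok, cable_seated, disk_detected, driver_loaded, gpu_fault, led_red, network_up, no_display, overheat, psu_ok, replace_psu, safe_mode, ship_unit, temp_high, update_required} — 15 facts.

15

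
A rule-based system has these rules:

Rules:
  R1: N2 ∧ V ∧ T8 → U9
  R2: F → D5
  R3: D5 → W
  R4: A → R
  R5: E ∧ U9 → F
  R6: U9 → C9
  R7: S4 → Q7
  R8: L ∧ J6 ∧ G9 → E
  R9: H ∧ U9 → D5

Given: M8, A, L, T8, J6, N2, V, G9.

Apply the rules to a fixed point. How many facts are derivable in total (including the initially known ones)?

15

Round 1: R1 [N2 ∧ V ∧ T8 → U9]; R4 [A → R]; R8 [L ∧ J6 ∧ G9 → E]. Adds U9, R, E.
Round 2: R5 [E ∧ U9 → F]; R6 [U9 → C9]. Adds F, C9.
Round 3: R2 [F → D5]. Adds D5.
Round 4: R3 [D5 → W]. Adds W.
Closure: {A, C9, D5, E, F, G9, J6, L, M8, N2, R, T8, U9, V, W} — 15 facts.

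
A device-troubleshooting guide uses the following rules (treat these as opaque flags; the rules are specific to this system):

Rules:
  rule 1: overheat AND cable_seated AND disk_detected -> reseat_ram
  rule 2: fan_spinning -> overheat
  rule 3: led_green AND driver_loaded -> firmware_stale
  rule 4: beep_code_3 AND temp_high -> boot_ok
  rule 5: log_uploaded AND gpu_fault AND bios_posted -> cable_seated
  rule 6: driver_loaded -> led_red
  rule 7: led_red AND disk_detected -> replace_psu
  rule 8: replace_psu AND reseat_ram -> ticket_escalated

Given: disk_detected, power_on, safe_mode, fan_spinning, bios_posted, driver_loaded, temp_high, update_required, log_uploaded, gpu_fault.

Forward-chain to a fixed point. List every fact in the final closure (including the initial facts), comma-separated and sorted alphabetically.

Round 1 — rule 2, rule 5, rule 6, derive overheat, cable_seated, led_red.
Round 2 — rule 1, rule 7, derive reseat_ram, replace_psu.
Round 3 — rule 8, derive ticket_escalated.

bios_posted, cable_seated, disk_detected, driver_loaded, fan_spinning, gpu_fault, led_red, log_uploaded, overheat, power_on, replace_psu, reseat_ram, safe_mode, temp_high, ticket_escalated, update_required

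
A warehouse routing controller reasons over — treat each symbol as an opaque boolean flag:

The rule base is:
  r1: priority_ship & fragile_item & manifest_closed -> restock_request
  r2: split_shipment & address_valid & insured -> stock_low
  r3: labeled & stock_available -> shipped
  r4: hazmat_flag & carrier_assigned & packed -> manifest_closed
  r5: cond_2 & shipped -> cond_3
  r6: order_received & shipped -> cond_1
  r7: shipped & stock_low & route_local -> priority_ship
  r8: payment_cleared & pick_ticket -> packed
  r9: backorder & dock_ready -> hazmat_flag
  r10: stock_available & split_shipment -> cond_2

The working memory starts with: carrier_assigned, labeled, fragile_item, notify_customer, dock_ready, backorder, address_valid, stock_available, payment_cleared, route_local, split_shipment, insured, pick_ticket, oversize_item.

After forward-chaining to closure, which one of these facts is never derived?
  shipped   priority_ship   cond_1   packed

Round 1 fires r2, r3, r8, r9, r10, giving stock_low, shipped, packed, hazmat_flag, cond_2.
Round 2 fires r4, r5, r7, giving manifest_closed, cond_3, priority_ship.
Round 3 fires r1, giving restock_request.
Derived: packed (round 1), shipped (round 1), priority_ship (round 2). cond_1 never appears in any round.

cond_1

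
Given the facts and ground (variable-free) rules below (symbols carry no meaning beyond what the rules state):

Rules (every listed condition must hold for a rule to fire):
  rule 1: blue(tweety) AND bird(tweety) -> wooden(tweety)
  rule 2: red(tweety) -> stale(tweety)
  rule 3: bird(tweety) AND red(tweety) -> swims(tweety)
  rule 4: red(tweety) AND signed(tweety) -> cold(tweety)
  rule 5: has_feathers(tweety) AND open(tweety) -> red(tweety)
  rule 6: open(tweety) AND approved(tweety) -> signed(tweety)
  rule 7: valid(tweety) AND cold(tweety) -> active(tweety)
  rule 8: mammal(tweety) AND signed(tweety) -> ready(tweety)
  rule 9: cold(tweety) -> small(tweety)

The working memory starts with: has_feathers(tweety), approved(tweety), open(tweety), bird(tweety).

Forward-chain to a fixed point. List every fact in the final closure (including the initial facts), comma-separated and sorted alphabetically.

approved(tweety), bird(tweety), cold(tweety), has_feathers(tweety), open(tweety), red(tweety), signed(tweety), small(tweety), stale(tweety), swims(tweety)

Round 1 fires rule 5, rule 6, giving red(tweety), signed(tweety).
Round 2 fires rule 2, rule 3, rule 4, giving stale(tweety), swims(tweety), cold(tweety).
Round 3 fires rule 9, giving small(tweety).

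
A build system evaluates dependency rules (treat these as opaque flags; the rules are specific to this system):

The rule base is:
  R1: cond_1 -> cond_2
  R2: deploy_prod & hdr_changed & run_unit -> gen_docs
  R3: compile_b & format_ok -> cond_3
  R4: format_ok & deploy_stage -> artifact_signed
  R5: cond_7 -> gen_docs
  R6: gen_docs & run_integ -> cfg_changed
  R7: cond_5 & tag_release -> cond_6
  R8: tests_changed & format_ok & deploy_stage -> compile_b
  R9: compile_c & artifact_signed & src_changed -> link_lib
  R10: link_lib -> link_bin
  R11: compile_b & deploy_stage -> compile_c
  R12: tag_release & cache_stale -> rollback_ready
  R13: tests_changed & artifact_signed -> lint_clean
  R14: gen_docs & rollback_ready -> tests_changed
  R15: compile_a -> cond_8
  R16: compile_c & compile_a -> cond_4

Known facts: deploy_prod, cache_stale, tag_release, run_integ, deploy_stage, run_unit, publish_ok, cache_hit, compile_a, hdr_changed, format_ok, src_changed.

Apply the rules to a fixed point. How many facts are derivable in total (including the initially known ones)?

25

[1] R2 [deploy_prod & hdr_changed & run_unit -> gen_docs]; R4 [format_ok & deploy_stage -> artifact_signed]; R12 [tag_release & cache_stale -> rollback_ready]; R15 [compile_a -> cond_8]. ⇒ new: gen_docs, artifact_signed, rollback_ready, cond_8.
[2] R6 [gen_docs & run_integ -> cfg_changed]; R14 [gen_docs & rollback_ready -> tests_changed]. ⇒ new: cfg_changed, tests_changed.
[3] R8 [tests_changed & format_ok & deploy_stage -> compile_b]; R13 [tests_changed & artifact_signed -> lint_clean]. ⇒ new: compile_b, lint_clean.
[4] R3 [compile_b & format_ok -> cond_3]; R11 [compile_b & deploy_stage -> compile_c]. ⇒ new: cond_3, compile_c.
[5] R9 [compile_c & artifact_signed & src_changed -> link_lib]; R16 [compile_c & compile_a -> cond_4]. ⇒ new: link_lib, cond_4.
[6] R10 [link_lib -> link_bin]. ⇒ new: link_bin.
Closure: {artifact_signed, cache_hit, cache_stale, cfg_changed, compile_a, compile_b, compile_c, cond_3, cond_4, cond_8, deploy_prod, deploy_stage, format_ok, gen_docs, hdr_changed, link_bin, link_lib, lint_clean, publish_ok, rollback_ready, run_integ, run_unit, src_changed, tag_release, tests_changed} — 25 facts.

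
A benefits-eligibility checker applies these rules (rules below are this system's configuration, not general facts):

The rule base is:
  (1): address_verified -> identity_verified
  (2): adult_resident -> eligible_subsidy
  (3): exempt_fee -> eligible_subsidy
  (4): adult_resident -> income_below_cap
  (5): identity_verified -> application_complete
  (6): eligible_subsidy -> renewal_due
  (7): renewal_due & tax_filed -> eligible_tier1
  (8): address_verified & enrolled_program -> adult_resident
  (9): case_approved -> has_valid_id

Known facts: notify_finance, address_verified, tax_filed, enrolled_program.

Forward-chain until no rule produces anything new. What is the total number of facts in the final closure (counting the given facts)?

Round 1 fires (1), (8), giving identity_verified, adult_resident.
Round 2 fires (2), (4), (5), giving eligible_subsidy, income_below_cap, application_complete.
Round 3 fires (6), giving renewal_due.
Round 4 fires (7), giving eligible_tier1.
Closure: {address_verified, adult_resident, application_complete, eligible_subsidy, eligible_tier1, enrolled_program, identity_verified, income_below_cap, notify_finance, renewal_due, tax_filed} — 11 facts.

11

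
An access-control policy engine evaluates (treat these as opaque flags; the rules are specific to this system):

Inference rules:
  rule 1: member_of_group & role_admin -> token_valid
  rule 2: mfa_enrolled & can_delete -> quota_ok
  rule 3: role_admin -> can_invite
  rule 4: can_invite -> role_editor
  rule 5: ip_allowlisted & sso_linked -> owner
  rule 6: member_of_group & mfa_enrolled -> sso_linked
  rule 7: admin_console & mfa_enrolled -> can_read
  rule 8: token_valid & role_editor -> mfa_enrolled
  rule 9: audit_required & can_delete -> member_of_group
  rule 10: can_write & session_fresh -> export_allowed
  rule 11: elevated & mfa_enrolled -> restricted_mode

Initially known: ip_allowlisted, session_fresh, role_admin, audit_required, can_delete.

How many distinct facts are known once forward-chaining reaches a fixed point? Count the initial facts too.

13

Round 1 — rule 3, rule 9, derive can_invite, member_of_group.
Round 2 — rule 1, rule 4, derive token_valid, role_editor.
Round 3 — rule 8, derive mfa_enrolled.
Round 4 — rule 2, rule 6, derive quota_ok, sso_linked.
Round 5 — rule 5, derive owner.
Closure: {audit_required, can_delete, can_invite, ip_allowlisted, member_of_group, mfa_enrolled, owner, quota_ok, role_admin, role_editor, session_fresh, sso_linked, token_valid} — 13 facts.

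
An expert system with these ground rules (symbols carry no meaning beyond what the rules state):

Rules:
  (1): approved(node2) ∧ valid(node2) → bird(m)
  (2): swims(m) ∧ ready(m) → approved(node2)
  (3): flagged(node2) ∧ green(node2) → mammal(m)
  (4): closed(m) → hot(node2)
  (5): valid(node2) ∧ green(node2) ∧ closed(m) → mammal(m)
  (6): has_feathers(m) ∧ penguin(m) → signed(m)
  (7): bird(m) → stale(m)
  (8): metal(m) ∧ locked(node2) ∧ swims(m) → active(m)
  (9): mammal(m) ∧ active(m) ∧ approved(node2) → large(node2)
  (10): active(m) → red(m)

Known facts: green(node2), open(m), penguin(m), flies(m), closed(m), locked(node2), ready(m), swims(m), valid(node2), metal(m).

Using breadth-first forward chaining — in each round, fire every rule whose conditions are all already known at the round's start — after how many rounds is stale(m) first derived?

Round 1: (2) [swims(m) ∧ ready(m) → approved(node2)]; (4) [closed(m) → hot(node2)]; (5) [valid(node2) ∧ green(node2) ∧ closed(m) → mammal(m)]; (8) [metal(m) ∧ locked(node2) ∧ swims(m) → active(m)]. New: approved(node2), hot(node2), mammal(m), active(m).
Round 2: (1) [approved(node2) ∧ valid(node2) → bird(m)]; (9) [mammal(m) ∧ active(m) ∧ approved(node2) → large(node2)]; (10) [active(m) → red(m)]. New: bird(m), large(node2), red(m).
Round 3: (7) [bird(m) → stale(m)]. New: stale(m).
stale(m) first appears in round 3.

3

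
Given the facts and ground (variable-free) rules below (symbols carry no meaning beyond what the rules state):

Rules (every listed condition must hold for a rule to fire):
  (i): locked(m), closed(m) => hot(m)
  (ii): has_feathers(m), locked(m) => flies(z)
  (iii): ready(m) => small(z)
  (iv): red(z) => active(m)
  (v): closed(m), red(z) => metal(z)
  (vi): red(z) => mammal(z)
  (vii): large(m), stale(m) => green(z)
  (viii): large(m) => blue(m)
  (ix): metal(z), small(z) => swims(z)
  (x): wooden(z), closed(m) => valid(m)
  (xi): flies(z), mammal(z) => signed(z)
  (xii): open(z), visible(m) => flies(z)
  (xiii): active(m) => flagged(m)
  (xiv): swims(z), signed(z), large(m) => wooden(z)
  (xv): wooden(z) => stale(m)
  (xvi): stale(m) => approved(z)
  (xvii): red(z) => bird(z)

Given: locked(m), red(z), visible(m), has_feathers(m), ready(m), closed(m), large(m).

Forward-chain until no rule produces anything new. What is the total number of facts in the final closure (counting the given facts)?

23

Round 1: (i) [locked(m), closed(m) => hot(m)]; (ii) [has_feathers(m), locked(m) => flies(z)]; (iii) [ready(m) => small(z)]; (iv) [red(z) => active(m)]; (v) [closed(m), red(z) => metal(z)]; (vi) [red(z) => mammal(z)]; (viii) [large(m) => blue(m)]; (xvii) [red(z) => bird(z)]. New: hot(m), flies(z), small(z), active(m), metal(z), mammal(z), blue(m), bird(z).
Round 2: (ix) [metal(z), small(z) => swims(z)]; (xi) [flies(z), mammal(z) => signed(z)]; (xiii) [active(m) => flagged(m)]. New: swims(z), signed(z), flagged(m).
Round 3: (xiv) [swims(z), signed(z), large(m) => wooden(z)]. New: wooden(z).
Round 4: (x) [wooden(z), closed(m) => valid(m)]; (xv) [wooden(z) => stale(m)]. New: valid(m), stale(m).
Round 5: (vii) [large(m), stale(m) => green(z)]; (xvi) [stale(m) => approved(z)]. New: green(z), approved(z).
Closure: {active(m), approved(z), bird(z), blue(m), closed(m), flagged(m), flies(z), green(z), has_feathers(m), hot(m), large(m), locked(m), mammal(z), metal(z), ready(m), red(z), signed(z), small(z), stale(m), swims(z), valid(m), visible(m), wooden(z)} — 23 facts.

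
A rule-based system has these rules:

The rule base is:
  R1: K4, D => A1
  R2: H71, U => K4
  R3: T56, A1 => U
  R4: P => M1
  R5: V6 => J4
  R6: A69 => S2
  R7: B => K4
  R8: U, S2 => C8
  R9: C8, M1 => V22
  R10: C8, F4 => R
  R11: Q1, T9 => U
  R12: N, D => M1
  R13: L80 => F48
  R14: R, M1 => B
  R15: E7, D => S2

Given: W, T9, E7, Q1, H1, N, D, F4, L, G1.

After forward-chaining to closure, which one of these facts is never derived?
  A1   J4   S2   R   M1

Round 1 fires R11, R12, R15, giving U, M1, S2.
Round 2 fires R8, giving C8.
Round 3 fires R9, R10, giving V22, R.
Round 4 fires R14, giving B.
Round 5 fires R7, giving K4.
Round 6 fires R1, giving A1.
Derived: A1 (round 6), S2 (round 1), R (round 3), M1 (round 1). J4 never appears in any round.

J4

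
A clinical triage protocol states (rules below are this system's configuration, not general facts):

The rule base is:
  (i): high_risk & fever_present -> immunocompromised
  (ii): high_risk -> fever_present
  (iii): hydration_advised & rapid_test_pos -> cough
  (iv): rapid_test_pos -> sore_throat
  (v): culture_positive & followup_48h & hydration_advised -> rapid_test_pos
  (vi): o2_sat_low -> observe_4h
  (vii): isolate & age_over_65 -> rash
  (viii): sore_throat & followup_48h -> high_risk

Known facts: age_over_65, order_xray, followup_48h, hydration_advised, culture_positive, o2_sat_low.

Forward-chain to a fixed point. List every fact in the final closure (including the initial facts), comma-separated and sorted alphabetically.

Round 1: (v) [culture_positive & followup_48h & hydration_advised -> rapid_test_pos]; (vi) [o2_sat_low -> observe_4h]. Adds rapid_test_pos, observe_4h.
Round 2: (iii) [hydration_advised & rapid_test_pos -> cough]; (iv) [rapid_test_pos -> sore_throat]. Adds cough, sore_throat.
Round 3: (viii) [sore_throat & followup_48h -> high_risk]. Adds high_risk.
Round 4: (ii) [high_risk -> fever_present]. Adds fever_present.
Round 5: (i) [high_risk & fever_present -> immunocompromised]. Adds immunocompromised.

age_over_65, cough, culture_positive, fever_present, followup_48h, high_risk, hydration_advised, immunocompromised, o2_sat_low, observe_4h, order_xray, rapid_test_pos, sore_throat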